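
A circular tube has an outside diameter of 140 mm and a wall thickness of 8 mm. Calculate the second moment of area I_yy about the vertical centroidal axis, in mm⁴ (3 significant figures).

I_yy ≈ 7.25 × 10⁶ mm⁴

Decompose the section into non-overlapping parts with the origin at the bottom-left of its bounding rectangle.
Outer circle: ⌀140, A = 15 394 mm², x = 70 mm, Ī = 18 857 410 mm⁴.
Bore (subtracted): ⌀124, A = 12 076 mm², x = 70 mm, Ī = 11 605 307 mm⁴.
By symmetry the centroid is at mid-width, x̄ = 70 mm.
All pieces are centred on the vertical centroidal axis, so I = ΣĪ (holes subtracted) = 7 252 103 mm⁴.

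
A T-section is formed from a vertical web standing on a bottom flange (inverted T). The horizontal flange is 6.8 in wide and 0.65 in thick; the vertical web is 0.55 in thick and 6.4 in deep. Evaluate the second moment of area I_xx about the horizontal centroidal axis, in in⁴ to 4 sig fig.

I_xx ≈ 36.52 in⁴

Decompose the section into non-overlapping parts with the origin at the bottom-left of its bounding rectangle.
Flange: 6.8 × 0.65, A = 4.42 in², y = 0.325 in, Ī = 0.155621 in⁴.
Web: 0.55 × 6.4, A = 3.52 in², y = 3.85 in, Ī = 12.0149 in⁴.
Centroid: ȳ = ΣA·y / ΣA = 1.88772 in.
Transfer each piece to the horizontal centroidal axis using Ī + A·d² with d = y − 1.88772:
  flange: d = -1.56272 in → contributes +10.9497 in⁴
  web: d = 1.96228 in → contributes +25.5688 in⁴
Total I = 36.5185 in⁴.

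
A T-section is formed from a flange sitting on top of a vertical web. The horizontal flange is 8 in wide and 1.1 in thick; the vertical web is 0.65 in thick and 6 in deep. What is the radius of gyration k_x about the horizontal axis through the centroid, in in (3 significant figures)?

Break the section into simple shapes (no overlaps), measuring from the bottom-left corner of the bounding box.
Flange: 8 × 1.1, A = 8.8 in², y = 6.55 in, Ī = 0.88733 in⁴.
Web: 0.65 × 6, A = 3.9 in², y = 3 in, Ī = 11.7 in⁴.
Centroid: ȳ = ΣA·y / ΣA = 5.4598 in.
Transfer each piece to the horizontal axis through the centroid using Ī + A·d² with d = y − 5.4598:
  flange: d = 1.0902 in → contributes +11.346 in⁴
  web: d = -2.4598 in → contributes +35.298 in⁴
Total I = 46.644 in⁴.
Radius of gyration: k = √(I/A) = √(46.644 / 12.7) = 1.9164 in.

k_x ≈ 1.92 in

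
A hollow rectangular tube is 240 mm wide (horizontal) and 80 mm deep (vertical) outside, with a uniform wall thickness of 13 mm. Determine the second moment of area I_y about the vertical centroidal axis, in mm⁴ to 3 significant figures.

Treat the section as a set of non-overlapping primitives; coordinates are from the bounding-box lower-left.
Outer rectangle: 240 × 80, A = 19 200 mm², x = 120 mm, Ī = 92 160 000 mm⁴.
Inner void (subtracted): 214 × 54, A = 11 556 mm², x = 120 mm, Ī = 44 101 548 mm⁴.
By symmetry the centroid is at mid-width, x̄ = 120 mm.
All pieces are centred on the vertical centroidal axis, so I = ΣĪ (holes subtracted) = 48 058 452 mm⁴.

I_y ≈ 4.81 × 10⁷ mm⁴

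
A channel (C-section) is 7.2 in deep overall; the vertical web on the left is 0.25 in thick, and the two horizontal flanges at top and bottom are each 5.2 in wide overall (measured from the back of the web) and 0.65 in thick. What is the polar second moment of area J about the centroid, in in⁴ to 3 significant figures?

J ≈ 99.7 in⁴

Treat the section as a set of non-overlapping primitives; coordinates are from the bounding-box lower-left.
Web: 0.25 × 7.2, A = 1.8 in², y = 3.6 in, Ī = 7.776 in⁴.
Top flange (beyond web): 4.95 × 0.65, A = 3.2175 in², y = 6.875 in, Ī = 0.11328 in⁴.
Bottom flange (beyond web): 4.95 × 0.65, A = 3.2175 in², y = 0.325 in, Ī = 0.11328 in⁴.
By symmetry the centroid is at mid-height, ȳ = 3.6 in.
Transfer each piece to the centroidal x-axis using Ī + A·d² with d = y − 3.6:
  web: d = 0 in → contributes +7.776 in⁴
  top flange (beyond web): d = 3.275 in → contributes +34.623 in⁴
  bottom flange (beyond web): d = -3.275 in → contributes +34.623 in⁴
Total I = 77.022 in⁴.
For the y-axis: x̄ = 2.1567 in.
Repeating about the centroidal y-axis gives I_y = 22.657 in⁴.
Polar second moment: J = I_x + I_y = 99.679 in⁴.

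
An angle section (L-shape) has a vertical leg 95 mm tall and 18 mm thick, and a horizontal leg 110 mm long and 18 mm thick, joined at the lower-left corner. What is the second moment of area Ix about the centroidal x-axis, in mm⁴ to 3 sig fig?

Treat the section as a set of non-overlapping primitives; coordinates are from the bounding-box lower-left.
Vertical leg: 18 × 95, A = 1 710 mm², y = 47.5 mm, Ī = 1 286 063 mm⁴.
Horizontal leg (remainder): 92 × 18, A = 1 656 mm², y = 9 mm, Ī = 44 712 mm⁴.
Centroid: ȳ = ΣA·y / ΣA = 28.559 mm.
Transfer each piece to the centroidal x-axis using Ī + A·d² with d = y − 28.559:
  vertical leg: d = 18.941 mm → contributes +1 899 556 mm⁴
  horizontal leg (remainder): d = -19.559 mm → contributes +678 211 mm⁴
Total I = 2 577 767 mm⁴.

Ix ≈ 2.58 × 10⁶ mm⁴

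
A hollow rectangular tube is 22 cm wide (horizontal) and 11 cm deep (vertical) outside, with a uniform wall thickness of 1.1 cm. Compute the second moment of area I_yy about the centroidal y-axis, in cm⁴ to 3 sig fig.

Treat the section as a set of non-overlapping primitives; coordinates are from the bounding-box lower-left.
Outer rectangle: 22 × 11, A = 242 cm², x = 11 cm, Ī = 9760.7 cm⁴.
Inner void (subtracted): 19.8 × 8.8, A = 174.24 cm², x = 11 cm, Ī = 5692.4 cm⁴.
By symmetry the centroid is at mid-width, x̄ = 11 cm.
All pieces are centred on the centroidal y-axis, so I = ΣĪ (holes subtracted) = 4068.2 cm⁴.

I_yy ≈ 4070 cm⁴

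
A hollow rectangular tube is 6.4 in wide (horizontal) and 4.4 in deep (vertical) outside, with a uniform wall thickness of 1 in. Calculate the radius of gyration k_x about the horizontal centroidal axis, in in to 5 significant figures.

Split into non-overlapping primitives; take the origin at the lower-left of the bounding box.
Outer rectangle: 6.4 × 4.4, A = 28.16 in², y = 2.2 in, Ī = 45.43147 in⁴.
Inner void (subtracted): 4.4 × 2.4, A = 10.56 in², y = 2.2 in, Ī = 5.0688 in⁴.
By symmetry the centroid is at mid-height, ȳ = 2.2 in.
All pieces are centred on the horizontal centroidal axis, so I = ΣĪ (holes subtracted) = 40.36267 in⁴.
Radius of gyration: k = √(I/A) = √(40.36267 / 17.6) = 1.514376 in.

k_x ≈ 1.5144 in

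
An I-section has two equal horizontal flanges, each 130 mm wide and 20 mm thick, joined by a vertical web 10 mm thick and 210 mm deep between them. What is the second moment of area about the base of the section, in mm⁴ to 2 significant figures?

Split into non-overlapping primitives; take the origin at the lower-left of the bounding box.
Bottom flange: 130 × 20, A = 2 600 mm², y = 10 mm, Ī = 86 667 mm⁴.
Web: 10 × 210, A = 2 100 mm², y = 125 mm, Ī = 7 717 500 mm⁴.
Top flange: 130 × 20, A = 2 600 mm², y = 240 mm, Ī = 86 667 mm⁴.
Transfer each piece to the base of the section using Ī + A·d² with d = y − 0:
  bottom flange: d = 10 mm → contributes +346 667 mm⁴
  web: d = 125 mm → contributes +40 530 000 mm⁴
  top flange: d = 240 mm → contributes +149 846 667 mm⁴
Total I = 190 723 333 mm⁴.

I_base ≈ 1.9 × 10⁸ mm⁴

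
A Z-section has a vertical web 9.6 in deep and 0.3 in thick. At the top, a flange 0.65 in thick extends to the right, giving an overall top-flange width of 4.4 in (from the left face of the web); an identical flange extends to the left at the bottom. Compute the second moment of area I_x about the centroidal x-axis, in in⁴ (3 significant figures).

Decompose the section into non-overlapping parts with the origin at the bottom-left of its bounding rectangle.
Web: 0.3 × 9.6, A = 2.88 in², y = 4.8 in, Ī = 22.118 in⁴.
Top flange (beyond web): 4.1 × 0.65, A = 2.665 in², y = 9.275 in, Ī = 0.09383 in⁴.
Bottom flange (beyond web): 4.1 × 0.65, A = 2.665 in², y = 0.325 in, Ī = 0.09383 in⁴.
Centroid: ȳ = ΣA·y / ΣA = 4.8 in.
Transfer each piece to the centroidal x-axis using Ī + A·d² with d = y − 4.8:
  web: d = 0 in → contributes +22.118 in⁴
  top flange (beyond web): d = 4.475 in → contributes +53.462 in⁴
  bottom flange (beyond web): d = -4.475 in → contributes +53.462 in⁴
Total I = 129.04 in⁴.

I_x ≈ 129 in⁴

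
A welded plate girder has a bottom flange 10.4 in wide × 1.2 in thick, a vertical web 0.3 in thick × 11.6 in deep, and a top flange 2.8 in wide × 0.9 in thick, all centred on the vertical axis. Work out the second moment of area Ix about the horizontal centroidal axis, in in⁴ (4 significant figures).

Ix ≈ 427.8 in⁴

Decompose the section into non-overlapping parts with the origin at the bottom-left of its bounding rectangle.
Bottom plate: 10.4 × 1.2, A = 12.48 in², y = 0.6 in, Ī = 1.4976 in⁴.
Web plate: 0.3 × 11.6, A = 3.48 in², y = 7 in, Ī = 39.0224 in⁴.
Top plate: 2.8 × 0.9, A = 2.52 in², y = 13.25 in, Ī = 0.1701 in⁴.
Centroid: ȳ = ΣA·y / ΣA = 3.53019 in.
Transfer each piece to the horizontal centroidal axis using Ī + A·d² with d = y − 3.53019:
  bottom plate: d = -2.93019 in → contributes +108.651 in⁴
  web plate: d = 3.46981 in → contributes +80.92 in⁴
  top plate: d = 9.71981 in → contributes +238.246 in⁴
Total I = 427.818 in⁴.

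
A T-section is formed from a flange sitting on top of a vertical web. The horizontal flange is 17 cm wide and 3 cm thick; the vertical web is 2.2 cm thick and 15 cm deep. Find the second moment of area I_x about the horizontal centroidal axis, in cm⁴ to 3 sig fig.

Decompose the section into non-overlapping parts with the origin at the bottom-left of its bounding rectangle.
Flange: 17 × 3, A = 51 cm², y = 16.5 cm, Ī = 38.25 cm⁴.
Web: 2.2 × 15, A = 33 cm², y = 7.5 cm, Ī = 618.75 cm⁴.
Centroid: ȳ = ΣA·y / ΣA = 12.964 cm.
Transfer each piece to the horizontal centroidal axis using Ī + A·d² with d = y − 12.964:
  flange: d = 3.5357 cm → contributes +675.82 cm⁴
  web: d = -5.4643 cm → contributes +1604.1 cm⁴
Total I = 2279.9 cm⁴.

I_x ≈ 2280 cm⁴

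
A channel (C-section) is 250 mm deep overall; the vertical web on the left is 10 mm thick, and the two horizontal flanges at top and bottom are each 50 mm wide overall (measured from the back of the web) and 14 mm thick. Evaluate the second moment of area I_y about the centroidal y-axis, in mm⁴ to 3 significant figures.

I_y ≈ 6.54 × 10⁵ mm⁴

Break the section into simple shapes (no overlaps), measuring from the bottom-left corner of the bounding box.
Web: 10 × 250, A = 2 500 mm², x = 5 mm, Ī = 20 833 mm⁴.
Top flange (beyond web): 40 × 14, A = 560 mm², x = 30 mm, Ī = 74 667 mm⁴.
Bottom flange (beyond web): 40 × 14, A = 560 mm², x = 30 mm, Ī = 74 667 mm⁴.
Centroid: x̄ = ΣA·x / ΣA = 12.735 mm.
Transfer each piece to the centroidal y-axis using Ī + A·d² with d = x − 12.735:
  web: d = -7.7348 mm → contributes +170 401 mm⁴
  top flange (beyond web): d = 17.265 mm → contributes +241 595 mm⁴
  bottom flange (beyond web): d = 17.265 mm → contributes +241 595 mm⁴
Total I = 653 592 mm⁴.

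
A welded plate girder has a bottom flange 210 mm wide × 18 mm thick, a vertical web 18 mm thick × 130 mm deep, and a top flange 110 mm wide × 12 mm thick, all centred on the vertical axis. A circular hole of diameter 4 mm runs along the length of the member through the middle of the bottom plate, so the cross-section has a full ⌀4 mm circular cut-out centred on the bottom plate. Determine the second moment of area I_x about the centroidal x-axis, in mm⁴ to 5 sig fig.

I_x ≈ 2.6087 × 10⁷ mm⁴

Treat the section as a set of non-overlapping primitives; coordinates are from the bounding-box lower-left.
Bottom plate: 210 × 18, A = 3 780 mm², y = 9 mm, Ī = 102 060 mm⁴.
Web plate: 18 × 130, A = 2 340 mm², y = 83 mm, Ī = 3 295 500 mm⁴.
Top plate: 110 × 12, A = 1 320 mm², y = 154 mm, Ī = 15 840 mm⁴.
Hole (subtracted): ⌀4, A = 12.56637 mm², y = 9 mm, Ī = 12.56637 mm⁴.
Centroid: ȳ = ΣA·y / ΣA = 58.0829 mm.
Transfer each piece to the centroidal x-axis using Ī + A·d² with d = y − 58.0829:
  bottom plate: d = -49.0829 mm → contributes +9 208 576 mm⁴
  web plate: d = 24.9171 mm → contributes +4 748 317 mm⁴
  top plate: d = 95.9171 mm → contributes +12 159 958 mm⁴
  hole: d = -49.0829 mm → contributes −30286.6 mm⁴
Total I = 26 086 565 mm⁴.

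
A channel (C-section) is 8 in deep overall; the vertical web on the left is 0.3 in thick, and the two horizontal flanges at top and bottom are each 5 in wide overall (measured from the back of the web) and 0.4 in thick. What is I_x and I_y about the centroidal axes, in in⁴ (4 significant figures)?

Break the section into simple shapes (no overlaps), measuring from the bottom-left corner of the bounding box.
Web: 0.3 × 8, A = 2.4 in², y = 4 in, Ī = 12.8 in⁴.
Top flange (beyond web): 4.7 × 0.4, A = 1.88 in², y = 7.8 in, Ī = 0.0250667 in⁴.
Bottom flange (beyond web): 4.7 × 0.4, A = 1.88 in², y = 0.2 in, Ī = 0.0250667 in⁴.
By symmetry the centroid is at mid-height, ȳ = 4 in.
Transfer each piece to the centroidal x-axis using Ī + A·d² with d = y − 4:
  web: d = 0 in → contributes +12.8 in⁴
  top flange (beyond web): d = 3.8 in → contributes +27.1723 in⁴
  bottom flange (beyond web): d = -3.8 in → contributes +27.1723 in⁴
Total I = 67.1445 in⁴.
For the y-axis: x̄ = 1.67597 in.
Repeating about the centroidal y-axis gives I_y = 16.0954 in⁴.

I_x ≈ 67.14 in⁴, I_y ≈ 16.10 in⁴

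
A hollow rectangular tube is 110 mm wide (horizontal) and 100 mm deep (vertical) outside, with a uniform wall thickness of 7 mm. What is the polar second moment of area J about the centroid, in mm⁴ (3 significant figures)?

J ≈ 8.83 × 10⁶ mm⁴

Decompose the section into non-overlapping parts with the origin at the bottom-left of its bounding rectangle.
Outer rectangle: 110 × 100, A = 11 000 mm², y = 50 mm, Ī = 9 166 667 mm⁴.
Inner void (subtracted): 96 × 86, A = 8 256 mm², y = 50 mm, Ī = 5 088 448 mm⁴.
By symmetry the centroid is at mid-height, ȳ = 50 mm.
All pieces are centred on the centroidal x-axis, so I = ΣĪ (holes subtracted) = 4 078 219 mm⁴.
Repeating about the centroidal y-axis gives I_y = 4 751 059 mm⁴.
Polar second moment: J = I_x + I_y = 8 829 277 mm⁴.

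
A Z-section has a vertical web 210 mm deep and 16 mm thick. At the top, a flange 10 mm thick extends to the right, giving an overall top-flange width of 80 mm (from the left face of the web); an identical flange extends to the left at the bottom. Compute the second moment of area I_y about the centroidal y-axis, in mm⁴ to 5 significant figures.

I_y ≈ 2.5566 × 10⁶ mm⁴

Decompose the section into non-overlapping parts with the origin at the bottom-left of its bounding rectangle.
Web: 16 × 210, A = 3 360 mm², x = 72 mm, Ī = 71 680 mm⁴.
Top flange (beyond web): 64 × 10, A = 640 mm², x = 112 mm, Ī = 218453.3 mm⁴.
Bottom flange (beyond web): 64 × 10, A = 640 mm², x = 32 mm, Ī = 218453.3 mm⁴.
Centroid: x̄ = ΣA·x / ΣA = 72 mm.
Transfer each piece to the centroidal y-axis using Ī + A·d² with d = x − 72:
  web: d = 0 mm → contributes +71 680 mm⁴
  top flange (beyond web): d = 40 mm → contributes +1 242 453 mm⁴
  bottom flange (beyond web): d = -40 mm → contributes +1 242 453 mm⁴
Total I = 2 556 587 mm⁴.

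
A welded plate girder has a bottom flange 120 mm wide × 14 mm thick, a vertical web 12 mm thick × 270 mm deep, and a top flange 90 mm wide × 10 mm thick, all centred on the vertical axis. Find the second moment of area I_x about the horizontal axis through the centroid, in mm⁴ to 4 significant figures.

Break the section into simple shapes (no overlaps), measuring from the bottom-left corner of the bounding box.
Bottom plate: 120 × 14, A = 1 680 mm², y = 7 mm, Ī = 27 440 mm⁴.
Web plate: 12 × 270, A = 3 240 mm², y = 149 mm, Ī = 19 683 000 mm⁴.
Top plate: 90 × 10, A = 900 mm², y = 289 mm, Ī = 7 500 mm⁴.
Centroid: ȳ = ΣA·y / ΣA = 129.66 mm.
Transfer each piece to the horizontal axis through the centroid using Ī + A·d² with d = y − 129.66:
  bottom plate: d = -122.66 mm → contributes +25 303 754 mm⁴
  web plate: d = 19.3402 mm → contributes +20 894 901 mm⁴
  top plate: d = 159.34 mm → contributes +22 857 871 mm⁴
Total I = 69 056 526 mm⁴.

I_x ≈ 6.906 × 10⁷ mm⁴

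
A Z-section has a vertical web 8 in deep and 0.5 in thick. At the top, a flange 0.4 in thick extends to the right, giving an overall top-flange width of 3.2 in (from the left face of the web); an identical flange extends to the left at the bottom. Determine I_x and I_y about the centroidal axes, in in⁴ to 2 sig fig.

I_x ≈ 53 in⁴, I_y ≈ 6.9 in⁴

Split into non-overlapping primitives; take the origin at the lower-left of the bounding box.
Web: 0.5 × 8, A = 4 in², y = 4 in, Ī = 21.33 in⁴.
Top flange (beyond web): 2.7 × 0.4, A = 1.08 in², y = 7.8 in, Ī = 0.0144 in⁴.
Bottom flange (beyond web): 2.7 × 0.4, A = 1.08 in², y = 0.2 in, Ī = 0.0144 in⁴.
Centroid: ȳ = ΣA·y / ΣA = 4 in.
Transfer each piece to the centroidal x-axis using Ī + A·d² with d = y − 4:
  web: d = 0 in → contributes +21.33 in⁴
  top flange (beyond web): d = 3.8 in → contributes +15.61 in⁴
  bottom flange (beyond web): d = -3.8 in → contributes +15.61 in⁴
Total I = 52.55 in⁴.
For the y-axis: x̄ = 2.95 in.
Repeating about the centroidal y-axis gives I_y = 6.925 in⁴.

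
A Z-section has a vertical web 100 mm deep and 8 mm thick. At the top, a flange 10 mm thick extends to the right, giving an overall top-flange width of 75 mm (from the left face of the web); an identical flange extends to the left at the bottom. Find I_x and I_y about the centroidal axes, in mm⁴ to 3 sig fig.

Break the section into simple shapes (no overlaps), measuring from the bottom-left corner of the bounding box.
Web: 8 × 100, A = 800 mm², y = 50 mm, Ī = 666 667 mm⁴.
Top flange (beyond web): 67 × 10, A = 670 mm², y = 95 mm, Ī = 5583.3 mm⁴.
Bottom flange (beyond web): 67 × 10, A = 670 mm², y = 5 mm, Ī = 5583.3 mm⁴.
Centroid: ȳ = ΣA·y / ΣA = 50 mm.
Transfer each piece to the centroidal x-axis using Ī + A·d² with d = y − 50:
  web: d = 0 mm → contributes +666 667 mm⁴
  top flange (beyond web): d = 45 mm → contributes +1 362 333 mm⁴
  bottom flange (beyond web): d = -45 mm → contributes +1 362 333 mm⁴
Total I = 3 391 333 mm⁴.
For the y-axis: x̄ = 71 mm.
Repeating about the centroidal y-axis gives I_y = 2 389 913 mm⁴.

I_x ≈ 3.39 × 10⁶ mm⁴, I_y ≈ 2.39 × 10⁶ mm⁴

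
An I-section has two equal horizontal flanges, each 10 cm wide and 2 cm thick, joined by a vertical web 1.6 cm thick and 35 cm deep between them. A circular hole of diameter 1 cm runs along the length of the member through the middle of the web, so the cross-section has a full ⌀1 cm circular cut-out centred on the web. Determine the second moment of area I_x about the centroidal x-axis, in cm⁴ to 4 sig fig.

Treat the section as a set of non-overlapping primitives; coordinates are from the bounding-box lower-left.
Bottom flange: 10 × 2, A = 20 cm², y = 1 cm, Ī = 6.66667 cm⁴.
Web: 1.6 × 35, A = 56 cm², y = 19.5 cm, Ī = 5716.67 cm⁴.
Top flange: 10 × 2, A = 20 cm², y = 38 cm, Ī = 6.66667 cm⁴.
Hole (subtracted): ⌀1, A = 0.785398 cm², y = 19.5 cm, Ī = 0.0490874 cm⁴.
By symmetry the centroid is at mid-height, ȳ = 19.5 cm.
Transfer each piece to the centroidal x-axis using Ī + A·d² with d = y − 19.5:
  bottom flange: d = -18.5 cm → contributes +6851.67 cm⁴
  web: d = 0 cm → contributes +5716.67 cm⁴
  top flange: d = 18.5 cm → contributes +6851.67 cm⁴
  hole: d = 0 cm → contributes −0.0490874 cm⁴
Total I = 19 420 cm⁴.

I_x ≈ 1.942 × 10⁴ cm⁴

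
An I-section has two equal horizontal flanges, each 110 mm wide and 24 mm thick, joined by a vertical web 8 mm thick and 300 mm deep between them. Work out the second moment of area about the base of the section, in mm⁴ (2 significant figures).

I_base ≈ 3.9 × 10⁸ mm⁴

Split into non-overlapping primitives; take the origin at the lower-left of the bounding box.
Bottom flange: 110 × 24, A = 2 640 mm², y = 12 mm, Ī = 126 720 mm⁴.
Web: 8 × 300, A = 2 400 mm², y = 174 mm, Ī = 18 000 000 mm⁴.
Top flange: 110 × 24, A = 2 640 mm², y = 336 mm, Ī = 126 720 mm⁴.
Transfer each piece to the base of the section using Ī + A·d² with d = y − 0:
  bottom flange: d = 12 mm → contributes +506 880 mm⁴
  web: d = 174 mm → contributes +90 662 400 mm⁴
  top flange: d = 336 mm → contributes +298 172 160 mm⁴
Total I = 389 341 440 mm⁴.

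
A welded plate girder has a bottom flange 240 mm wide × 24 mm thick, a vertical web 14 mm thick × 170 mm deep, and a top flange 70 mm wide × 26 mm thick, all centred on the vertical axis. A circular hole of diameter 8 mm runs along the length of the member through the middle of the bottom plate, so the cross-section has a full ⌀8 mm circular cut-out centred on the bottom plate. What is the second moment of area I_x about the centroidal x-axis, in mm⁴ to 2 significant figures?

Split into non-overlapping primitives; take the origin at the lower-left of the bounding box.
Bottom plate: 240 × 24, A = 5 760 mm², y = 12 mm, Ī = 276 480 mm⁴.
Web plate: 14 × 170, A = 2 380 mm², y = 109 mm, Ī = 5 731 833 mm⁴.
Top plate: 70 × 26, A = 1 820 mm², y = 207 mm, Ī = 102 527 mm⁴.
Hole (subtracted): ⌀8, A = 50.27 mm², y = 12 mm, Ī = 201.1 mm⁴.
Centroid: ȳ = ΣA·y / ΣA = 71.11 mm.
Transfer each piece to the centroidal x-axis using Ī + A·d² with d = y − 71.11:
  bottom plate: d = -59.11 mm → contributes +20 401 572 mm⁴
  web plate: d = 37.89 mm → contributes +9 148 766 mm⁴
  top plate: d = 135.9 mm → contributes +33 711 034 mm⁴
  hole: d = -59.11 mm → contributes −175 826 mm⁴
Total I = 63 085 546 mm⁴.

I_x ≈ 6.3 × 10⁷ mm⁴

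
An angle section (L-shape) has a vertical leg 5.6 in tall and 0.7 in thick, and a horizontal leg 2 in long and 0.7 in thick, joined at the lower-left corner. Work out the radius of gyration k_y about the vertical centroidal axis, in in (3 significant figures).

k_y ≈ 0.461 in

Break the section into simple shapes (no overlaps), measuring from the bottom-left corner of the bounding box.
Vertical leg: 0.7 × 5.6, A = 3.92 in², x = 0.35 in, Ī = 0.16007 in⁴.
Horizontal leg (remainder): 1.3 × 0.7, A = 0.91 in², x = 1.35 in, Ī = 0.12816 in⁴.
Centroid: x̄ = ΣA·x / ΣA = 0.53841 in.
Transfer each piece to the vertical centroidal axis using Ī + A·d² with d = x − 0.53841:
  vertical leg: d = -0.18841 in → contributes +0.29921 in⁴
  horizontal leg (remainder): d = 0.81159 in → contributes +0.72756 in⁴
Total I = 1.0268 in⁴.
Radius of gyration: k = √(I/A) = √(1.0268 / 4.83) = 0.46107 in.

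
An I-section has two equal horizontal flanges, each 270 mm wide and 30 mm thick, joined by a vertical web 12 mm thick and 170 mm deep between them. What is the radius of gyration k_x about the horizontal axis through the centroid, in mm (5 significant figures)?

k_x ≈ 96.008 mm

Break the section into simple shapes (no overlaps), measuring from the bottom-left corner of the bounding box.
Bottom flange: 270 × 30, A = 8 100 mm², y = 15 mm, Ī = 607 500 mm⁴.
Web: 12 × 170, A = 2 040 mm², y = 115 mm, Ī = 4 913 000 mm⁴.
Top flange: 270 × 30, A = 8 100 mm², y = 215 mm, Ī = 607 500 mm⁴.
By symmetry the centroid is at mid-height, ȳ = 115 mm.
Transfer each piece to the horizontal axis through the centroid using Ī + A·d² with d = y − 115:
  bottom flange: d = -100 mm → contributes +81 607 500 mm⁴
  web: d = 0 mm → contributes +4 913 000 mm⁴
  top flange: d = 100 mm → contributes +81 607 500 mm⁴
Total I = 168 128 000 mm⁴.
Radius of gyration: k = √(I/A) = √(168 128 000 / 18 240) = 96.00804 mm.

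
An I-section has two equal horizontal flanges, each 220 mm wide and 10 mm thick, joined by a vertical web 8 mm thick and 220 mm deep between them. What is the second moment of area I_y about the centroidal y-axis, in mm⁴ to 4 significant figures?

I_y ≈ 1.776 × 10⁷ mm⁴

Split into non-overlapping primitives; take the origin at the lower-left of the bounding box.
Bottom flange: 220 × 10, A = 2 200 mm², x = 110 mm, Ī = 8 873 333 mm⁴.
Web: 8 × 220, A = 1 760 mm², x = 110 mm, Ī = 9386.67 mm⁴.
Top flange: 220 × 10, A = 2 200 mm², x = 110 mm, Ī = 8 873 333 mm⁴.
By symmetry the centroid is at mid-width, x̄ = 110 mm.
All pieces are centred on the centroidal y-axis, so I = ΣĪ = 17 756 053 mm⁴.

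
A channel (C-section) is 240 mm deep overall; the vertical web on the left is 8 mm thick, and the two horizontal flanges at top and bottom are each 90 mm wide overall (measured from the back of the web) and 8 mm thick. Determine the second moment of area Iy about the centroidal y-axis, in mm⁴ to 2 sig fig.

Break the section into simple shapes (no overlaps), measuring from the bottom-left corner of the bounding box.
Web: 8 × 240, A = 1 920 mm², x = 4 mm, Ī = 10 240 mm⁴.
Top flange (beyond web): 82 × 8, A = 656 mm², x = 49 mm, Ī = 367 579 mm⁴.
Bottom flange (beyond web): 82 × 8, A = 656 mm², x = 49 mm, Ī = 367 579 mm⁴.
Centroid: x̄ = ΣA·x / ΣA = 22.27 mm.
Transfer each piece to the centroidal y-axis using Ī + A·d² with d = x − 22.27:
  web: d = -18.27 mm → contributes +650 935 mm⁴
  top flange (beyond web): d = 26.73 mm → contributes +836 380 mm⁴
  bottom flange (beyond web): d = 26.73 mm → contributes +836 380 mm⁴
Total I = 2 323 694 mm⁴.

Iy ≈ 2.3 × 10⁶ mm⁴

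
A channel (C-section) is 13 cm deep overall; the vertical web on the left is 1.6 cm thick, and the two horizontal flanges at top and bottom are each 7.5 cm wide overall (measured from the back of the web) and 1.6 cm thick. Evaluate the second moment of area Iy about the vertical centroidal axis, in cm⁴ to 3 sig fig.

Split into non-overlapping primitives; take the origin at the lower-left of the bounding box.
Web: 1.6 × 13, A = 20.8 cm², x = 0.8 cm, Ī = 4.4373 cm⁴.
Top flange (beyond web): 5.9 × 1.6, A = 9.44 cm², x = 4.55 cm, Ī = 27.384 cm⁴.
Bottom flange (beyond web): 5.9 × 1.6, A = 9.44 cm², x = 4.55 cm, Ī = 27.384 cm⁴.
Centroid: x̄ = ΣA·x / ΣA = 2.5843 cm.
Transfer each piece to the vertical centroidal axis using Ī + A·d² with d = x − 2.5843:
  web: d = -1.7843 cm → contributes +70.657 cm⁴
  top flange (beyond web): d = 1.9657 cm → contributes +63.861 cm⁴
  bottom flange (beyond web): d = 1.9657 cm → contributes +63.861 cm⁴
Total I = 198.38 cm⁴.

Iy ≈ 198 cm⁴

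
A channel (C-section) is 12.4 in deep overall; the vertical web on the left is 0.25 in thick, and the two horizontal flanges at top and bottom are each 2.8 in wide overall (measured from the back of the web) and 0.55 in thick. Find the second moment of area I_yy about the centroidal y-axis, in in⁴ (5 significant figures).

I_yy ≈ 4.4223 in⁴

Decompose the section into non-overlapping parts with the origin at the bottom-left of its bounding rectangle.
Web: 0.25 × 12.4, A = 3.1 in², x = 0.125 in, Ī = 0.01614583 in⁴.
Top flange (beyond web): 2.55 × 0.55, A = 1.4025 in², x = 1.525 in, Ī = 0.7599797 in⁴.
Bottom flange (beyond web): 2.55 × 0.55, A = 1.4025 in², x = 1.525 in, Ī = 0.7599797 in⁴.
Centroid: x̄ = ΣA·x / ΣA = 0.7900296 in.
Transfer each piece to the centroidal y-axis using Ī + A·d² with d = x − 0.7900296:
  web: d = -0.6650296 in → contributes +1.387166 in⁴
  top flange (beyond web): d = 0.7349704 in → contributes +1.517584 in⁴
  bottom flange (beyond web): d = 0.7349704 in → contributes +1.517584 in⁴
Total I = 4.422334 in⁴.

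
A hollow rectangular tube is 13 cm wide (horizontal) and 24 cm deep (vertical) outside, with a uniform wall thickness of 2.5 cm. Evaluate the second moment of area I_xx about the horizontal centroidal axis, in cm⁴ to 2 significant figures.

Decompose the section into non-overlapping parts with the origin at the bottom-left of its bounding rectangle.
Outer rectangle: 13 × 24, A = 312 cm², y = 12 cm, Ī = 14 976 cm⁴.
Inner void (subtracted): 8 × 19, A = 152 cm², y = 12 cm, Ī = 4 573 cm⁴.
By symmetry the centroid is at mid-height, ȳ = 12 cm.
All pieces are centred on the horizontal centroidal axis, so I = ΣĪ (holes subtracted) = 10 403 cm⁴.

I_xx ≈ 1.0 × 10⁴ cm⁴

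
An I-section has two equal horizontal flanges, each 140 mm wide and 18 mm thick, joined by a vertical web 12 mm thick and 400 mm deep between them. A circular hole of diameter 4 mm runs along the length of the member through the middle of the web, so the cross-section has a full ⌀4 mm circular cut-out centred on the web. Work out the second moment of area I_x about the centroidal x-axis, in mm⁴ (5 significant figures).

Split into non-overlapping primitives; take the origin at the lower-left of the bounding box.
Bottom flange: 140 × 18, A = 2 520 mm², y = 9 mm, Ī = 68 040 mm⁴.
Web: 12 × 400, A = 4 800 mm², y = 218 mm, Ī = 64 000 000 mm⁴.
Top flange: 140 × 18, A = 2 520 mm², y = 427 mm, Ī = 68 040 mm⁴.
Hole (subtracted): ⌀4, A = 12.56637 mm², y = 218 mm, Ī = 12.56637 mm⁴.
By symmetry the centroid is at mid-height, ȳ = 218 mm.
Transfer each piece to the centroidal x-axis using Ī + A·d² with d = y − 218:
  bottom flange: d = -209 mm → contributes +110 144 160 mm⁴
  web: d = 0 mm → contributes +64 000 000 mm⁴
  top flange: d = 209 mm → contributes +110 144 160 mm⁴
  hole: d = 0 mm → contributes −12.56637 mm⁴
Total I = 284 288 307 mm⁴.

I_x ≈ 2.8429 × 10⁸ mm⁴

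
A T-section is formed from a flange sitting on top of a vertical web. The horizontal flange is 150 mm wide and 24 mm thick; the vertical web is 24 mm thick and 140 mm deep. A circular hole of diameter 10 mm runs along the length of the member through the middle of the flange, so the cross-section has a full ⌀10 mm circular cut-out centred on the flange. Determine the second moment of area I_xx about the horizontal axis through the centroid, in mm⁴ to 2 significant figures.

I_xx ≈ 1.7 × 10⁷ mm⁴

Decompose the section into non-overlapping parts with the origin at the bottom-left of its bounding rectangle.
Flange: 150 × 24, A = 3 600 mm², y = 152 mm, Ī = 172 800 mm⁴.
Web: 24 × 140, A = 3 360 mm², y = 70 mm, Ī = 5 488 000 mm⁴.
Hole (subtracted): ⌀10, A = 78.54 mm², y = 152 mm, Ī = 490.9 mm⁴.
Centroid: ȳ = ΣA·y / ΣA = 112 mm.
Transfer each piece to the horizontal axis through the centroid using Ī + A·d² with d = y − 112:
  flange: d = 40.04 mm → contributes +5 943 753 mm⁴
  web: d = -41.96 mm → contributes +11 404 316 mm⁴
  hole: d = 40.04 mm → contributes −126 394 mm⁴
Total I = 17 221 675 mm⁴.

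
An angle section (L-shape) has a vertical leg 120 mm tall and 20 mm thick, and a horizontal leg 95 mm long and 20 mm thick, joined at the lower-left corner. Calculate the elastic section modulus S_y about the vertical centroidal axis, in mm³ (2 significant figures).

Break the section into simple shapes (no overlaps), measuring from the bottom-left corner of the bounding box.
Vertical leg: 20 × 120, A = 2 400 mm², x = 10 mm, Ī = 80 000 mm⁴.
Horizontal leg (remainder): 75 × 20, A = 1 500 mm², x = 57.5 mm, Ī = 703 125 mm⁴.
Centroid: x̄ = ΣA·x / ΣA = 28.27 mm.
Transfer each piece to the vertical centroidal axis using Ī + A·d² with d = x − 28.27:
  vertical leg: d = -18.27 mm → contributes +881 036 mm⁴
  horizontal leg (remainder): d = 29.23 mm → contributes +1 984 782 mm⁴
Total I = 2 865 817 mm⁴.
Extreme fibre distance c = 66.73 mm; S = I/c = 42 946 mm³.

S_y ≈ 4.3 × 10⁴ mm³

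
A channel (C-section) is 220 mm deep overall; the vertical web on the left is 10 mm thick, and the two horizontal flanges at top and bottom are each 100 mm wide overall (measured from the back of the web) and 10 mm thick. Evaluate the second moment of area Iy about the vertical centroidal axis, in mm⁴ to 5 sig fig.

Treat the section as a set of non-overlapping primitives; coordinates are from the bounding-box lower-left.
Web: 10 × 220, A = 2 200 mm², x = 5 mm, Ī = 18333.33 mm⁴.
Top flange (beyond web): 90 × 10, A = 900 mm², x = 55 mm, Ī = 607 500 mm⁴.
Bottom flange (beyond web): 90 × 10, A = 900 mm², x = 55 mm, Ī = 607 500 mm⁴.
Centroid: x̄ = ΣA·x / ΣA = 27.5 mm.
Transfer each piece to the vertical centroidal axis using Ī + A·d² with d = x − 27.5:
  web: d = -22.5 mm → contributes +1 132 083 mm⁴
  top flange (beyond web): d = 27.5 mm → contributes +1 288 125 mm⁴
  bottom flange (beyond web): d = 27.5 mm → contributes +1 288 125 mm⁴
Total I = 3 708 333 mm⁴.

Iy ≈ 3.7083 × 10⁶ mm⁴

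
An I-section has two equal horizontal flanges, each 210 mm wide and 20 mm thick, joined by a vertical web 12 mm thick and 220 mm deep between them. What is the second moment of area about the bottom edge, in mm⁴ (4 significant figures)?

Decompose the section into non-overlapping parts with the origin at the bottom-left of its bounding rectangle.
Bottom flange: 210 × 20, A = 4 200 mm², y = 10 mm, Ī = 140 000 mm⁴.
Web: 12 × 220, A = 2 640 mm², y = 130 mm, Ī = 10 648 000 mm⁴.
Top flange: 210 × 20, A = 4 200 mm², y = 250 mm, Ī = 140 000 mm⁴.
Transfer each piece to the base of the section using Ī + A·d² with d = y − 0:
  bottom flange: d = 10 mm → contributes +560 000 mm⁴
  web: d = 130 mm → contributes +55 264 000 mm⁴
  top flange: d = 250 mm → contributes +262 640 000 mm⁴
Total I = 318 464 000 mm⁴.

I_base ≈ 3.185 × 10⁸ mm⁴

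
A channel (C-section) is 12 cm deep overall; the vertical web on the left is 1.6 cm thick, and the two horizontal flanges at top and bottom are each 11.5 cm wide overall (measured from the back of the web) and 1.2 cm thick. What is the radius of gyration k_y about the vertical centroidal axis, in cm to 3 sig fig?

Split into non-overlapping primitives; take the origin at the lower-left of the bounding box.
Web: 1.6 × 12, A = 19.2 cm², x = 0.8 cm, Ī = 4.096 cm⁴.
Top flange (beyond web): 9.9 × 1.2, A = 11.88 cm², x = 6.55 cm, Ī = 97.03 cm⁴.
Bottom flange (beyond web): 9.9 × 1.2, A = 11.88 cm², x = 6.55 cm, Ī = 97.03 cm⁴.
Centroid: x̄ = ΣA·x / ΣA = 3.9802 cm.
Transfer each piece to the vertical centroidal axis using Ī + A·d² with d = x − 3.9802:
  web: d = -3.1802 cm → contributes +198.27 cm⁴
  top flange (beyond web): d = 2.5698 cm → contributes +175.49 cm⁴
  bottom flange (beyond web): d = 2.5698 cm → contributes +175.49 cm⁴
Total I = 549.25 cm⁴.
Radius of gyration: k = √(I/A) = √(549.25 / 42.96) = 3.5756 cm.

k_y ≈ 3.58 cm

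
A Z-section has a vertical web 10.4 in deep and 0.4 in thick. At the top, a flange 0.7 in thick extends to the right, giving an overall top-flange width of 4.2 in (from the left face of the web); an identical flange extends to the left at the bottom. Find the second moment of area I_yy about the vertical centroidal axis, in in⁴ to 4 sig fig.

Treat the section as a set of non-overlapping primitives; coordinates are from the bounding-box lower-left.
Web: 0.4 × 10.4, A = 4.16 in², x = 4 in, Ī = 0.0554667 in⁴.
Top flange (beyond web): 3.8 × 0.7, A = 2.66 in², x = 6.1 in, Ī = 3.20087 in⁴.
Bottom flange (beyond web): 3.8 × 0.7, A = 2.66 in², x = 1.9 in, Ī = 3.20087 in⁴.
Centroid: x̄ = ΣA·x / ΣA = 4 in.
Transfer each piece to the vertical centroidal axis using Ī + A·d² with d = x − 4:
  web: d = 0 in → contributes +0.0554667 in⁴
  top flange (beyond web): d = 2.1 in → contributes +14.9315 in⁴
  bottom flange (beyond web): d = -2.1 in → contributes +14.9315 in⁴
Total I = 29.9184 in⁴.

I_yy ≈ 29.92 in⁴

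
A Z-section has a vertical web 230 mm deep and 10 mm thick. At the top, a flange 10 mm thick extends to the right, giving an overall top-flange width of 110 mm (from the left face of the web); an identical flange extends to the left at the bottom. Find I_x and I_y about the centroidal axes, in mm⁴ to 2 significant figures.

I_x ≈ 3.4 × 10⁷ mm⁴, I_y ≈ 7.7 × 10⁶ mm⁴

Treat the section as a set of non-overlapping primitives; coordinates are from the bounding-box lower-left.
Web: 10 × 230, A = 2 300 mm², y = 115 mm, Ī = 10 139 167 mm⁴.
Top flange (beyond web): 100 × 10, A = 1 000 mm², y = 225 mm, Ī = 8 333 mm⁴.
Bottom flange (beyond web): 100 × 10, A = 1 000 mm², y = 5 mm, Ī = 8 333 mm⁴.
Centroid: ȳ = ΣA·y / ΣA = 115 mm.
Transfer each piece to the centroidal x-axis using Ī + A·d² with d = y − 115:
  web: d = 0 mm → contributes +10 139 167 mm⁴
  top flange (beyond web): d = 110 mm → contributes +12 108 333 mm⁴
  bottom flange (beyond web): d = -110 mm → contributes +12 108 333 mm⁴
Total I = 34 355 833 mm⁴.
For the y-axis: x̄ = 105 mm.
Repeating about the centroidal y-axis gives I_y = 7 735 833 mm⁴.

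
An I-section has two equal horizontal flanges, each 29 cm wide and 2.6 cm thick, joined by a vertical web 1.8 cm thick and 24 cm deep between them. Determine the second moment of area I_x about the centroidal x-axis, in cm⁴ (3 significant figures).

Decompose the section into non-overlapping parts with the origin at the bottom-left of its bounding rectangle.
Bottom flange: 29 × 2.6, A = 75.4 cm², y = 1.3 cm, Ī = 42.475 cm⁴.
Web: 1.8 × 24, A = 43.2 cm², y = 14.6 cm, Ī = 2073.6 cm⁴.
Top flange: 29 × 2.6, A = 75.4 cm², y = 27.9 cm, Ī = 42.475 cm⁴.
By symmetry the centroid is at mid-height, ȳ = 14.6 cm.
Transfer each piece to the centroidal x-axis using Ī + A·d² with d = y − 14.6:
  bottom flange: d = -13.3 cm → contributes +13 380 cm⁴
  web: d = 0 cm → contributes +2073.6 cm⁴
  top flange: d = 13.3 cm → contributes +13 380 cm⁴
Total I = 28 834 cm⁴.

I_x ≈ 2.88 × 10⁴ cm⁴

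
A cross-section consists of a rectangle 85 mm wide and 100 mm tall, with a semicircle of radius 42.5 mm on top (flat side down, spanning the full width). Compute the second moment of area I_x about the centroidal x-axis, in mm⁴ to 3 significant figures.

Decompose the section into non-overlapping parts with the origin at the bottom-left of its bounding rectangle.
Rectangular body: 85 × 100, A = 8 500 mm², y = 50 mm, Ī = 7 083 333 mm⁴.
Semicircular cap: semicircle r = 42.5, A = 2837.3 mm², y = 118.04 mm, Ī = 358 086 mm⁴.
Centroid: ȳ = ΣA·y / ΣA = 67.027 mm.
Transfer each piece to the centroidal x-axis using Ī + A·d² with d = y − 67.027:
  rectangular body: d = -17.027 mm → contributes +9 547 649 mm⁴
  semicircular cap: d = 51.011 mm → contributes +7 740 826 mm⁴
Total I = 17 288 475 mm⁴.

I_x ≈ 1.73 × 10⁷ mm⁴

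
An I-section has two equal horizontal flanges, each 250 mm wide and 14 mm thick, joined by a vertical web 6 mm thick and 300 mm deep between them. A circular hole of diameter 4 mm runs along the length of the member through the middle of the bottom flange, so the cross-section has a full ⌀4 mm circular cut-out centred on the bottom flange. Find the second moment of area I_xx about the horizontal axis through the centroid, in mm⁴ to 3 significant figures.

I_xx ≈ 1.86 × 10⁸ mm⁴

Split into non-overlapping primitives; take the origin at the lower-left of the bounding box.
Bottom flange: 250 × 14, A = 3 500 mm², y = 7 mm, Ī = 57 167 mm⁴.
Web: 6 × 300, A = 1 800 mm², y = 164 mm, Ī = 13 500 000 mm⁴.
Top flange: 250 × 14, A = 3 500 mm², y = 321 mm, Ī = 57 167 mm⁴.
Hole (subtracted): ⌀4, A = 12.566 mm², y = 7 mm, Ī = 12.566 mm⁴.
Centroid: ȳ = ΣA·y / ΣA = 164.22 mm.
Transfer each piece to the horizontal axis through the centroid using Ī + A·d² with d = y − 164.22:
  bottom flange: d = -157.22 mm → contributes +86 575 586 mm⁴
  web: d = -0.22452 mm → contributes +13 500 091 mm⁴
  top flange: d = 156.78 mm → contributes +86 082 100 mm⁴
  hole: d = -157.22 mm → contributes −310 648 mm⁴
Total I = 185 847 129 mm⁴.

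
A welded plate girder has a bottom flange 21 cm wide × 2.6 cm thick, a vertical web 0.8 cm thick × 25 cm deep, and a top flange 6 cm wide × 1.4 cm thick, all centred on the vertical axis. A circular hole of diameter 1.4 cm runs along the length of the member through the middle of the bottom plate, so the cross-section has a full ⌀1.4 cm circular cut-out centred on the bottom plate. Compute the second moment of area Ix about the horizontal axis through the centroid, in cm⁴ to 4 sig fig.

Split into non-overlapping primitives; take the origin at the lower-left of the bounding box.
Bottom plate: 21 × 2.6, A = 54.6 cm², y = 1.3 cm, Ī = 30.758 cm⁴.
Web plate: 0.8 × 25, A = 20 cm², y = 15.1 cm, Ī = 1041.67 cm⁴.
Top plate: 6 × 1.4, A = 8.4 cm², y = 28.3 cm, Ī = 1.372 cm⁴.
Hole (subtracted): ⌀1.4, A = 1.53938 cm², y = 1.3 cm, Ī = 0.188574 cm⁴.
Centroid: ȳ = ΣA·y / ΣA = 7.47231 cm.
Transfer each piece to the horizontal axis through the centroid using Ī + A·d² with d = y − 7.47231:
  bottom plate: d = -6.17231 cm → contributes +2110.87 cm⁴
  web plate: d = 7.62769 cm → contributes +2205.3 cm⁴
  top plate: d = 20.8277 cm → contributes +3645.23 cm⁴
  hole: d = -6.17231 cm → contributes −58.8349 cm⁴
Total I = 7902.57 cm⁴.

Ix ≈ 7903 cm⁴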